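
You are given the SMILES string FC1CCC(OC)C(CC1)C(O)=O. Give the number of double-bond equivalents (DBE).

2

Degree of unsaturation = (number of rings) + (number of π bonds).
Ring closures in the SMILES: 1.
π bonds: 1 double bond (each 1 DoU) → 1 DoU from unsaturation.
Total DoU = 1 + 1 = 2.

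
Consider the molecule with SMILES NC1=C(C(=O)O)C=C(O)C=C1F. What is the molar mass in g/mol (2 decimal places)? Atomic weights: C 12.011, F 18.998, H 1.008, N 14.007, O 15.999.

First, the molecular formula is C7H6FNO3 (counting implicit H from valence).
  C: 7 × 12.011 = 84.077
  F: 1 × 18.998 = 18.998
  H: 6 × 1.008 = 6.048
  N: 1 × 14.007 = 14.007
  O: 3 × 15.999 = 47.997
Sum: 7×12.011 + 1×18.998 + 6×1.008 + 1×14.007 + 3×15.999 = 171.127 → 171.13 g/mol.

171.13 g/mol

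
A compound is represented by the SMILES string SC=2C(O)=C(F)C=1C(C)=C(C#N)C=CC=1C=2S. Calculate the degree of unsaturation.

9

Degree of unsaturation = (number of rings) + (number of π bonds).
Ring closures in the SMILES: 2.
π bonds: 5 double bonds (each 1 DoU), 1 triple bond (each 2 DoU) → 7 DoU from unsaturation.
Total DoU = 2 + 7 = 9.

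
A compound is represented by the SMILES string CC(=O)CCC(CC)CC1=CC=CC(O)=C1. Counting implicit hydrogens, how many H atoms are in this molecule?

Walk through each heavy atom and fill implicit hydrogens from standard valence (C 4, N 3, O 2, S 2, halogen 1):
  atom 1: C, bond orders sum to 1 (valence 4) → 3 H
  atom 2: C, bond orders sum to 4 (valence 4) → 0 H
  atom 3: O, bond orders sum to 2 (valence 2) → 0 H
  atom 4: C, bond orders sum to 2 (valence 4) → 2 H
  atom 5: C, bond orders sum to 2 (valence 4) → 2 H
  atom 6: C, bond orders sum to 3 (valence 4) → 1 H
  atom 7: C, bond orders sum to 2 (valence 4) → 2 H
  atom 8: C, bond orders sum to 1 (valence 4) → 3 H
  atom 9: C, bond orders sum to 2 (valence 4) → 2 H
  atom 10: C, bond orders sum to 4 (valence 4) → 0 H
  atom 11: C, bond orders sum to 3 (valence 4) → 1 H
  atom 12: C, bond orders sum to 3 (valence 4) → 1 H
  atom 13: C, bond orders sum to 3 (valence 4) → 1 H
  atom 14: C, bond orders sum to 4 (valence 4) → 0 H
  atom 15: O, bond orders sum to 1 (valence 2) → 1 H
  atom 16: C, bond orders sum to 3 (valence 4) → 1 H
Total hydrogens: 20.

20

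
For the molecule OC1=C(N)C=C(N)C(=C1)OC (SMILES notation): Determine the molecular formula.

Walk through each heavy atom and fill implicit hydrogens from standard valence (C 4, N 3, O 2, S 2, halogen 1):
  atom 1: O, bond orders sum to 1 (valence 2) → 1 H
  atom 2: C, bond orders sum to 4 (valence 4) → 0 H
  atom 3: C, bond orders sum to 4 (valence 4) → 0 H
  atom 4: N, bond orders sum to 1 (valence 3) → 2 H
  atom 5: C, bond orders sum to 3 (valence 4) → 1 H
  atom 6: C, bond orders sum to 4 (valence 4) → 0 H
  atom 7: N, bond orders sum to 1 (valence 3) → 2 H
  atom 8: C, bond orders sum to 4 (valence 4) → 0 H
  atom 9: C, bond orders sum to 3 (valence 4) → 1 H
  atom 10: O, bond orders sum to 2 (valence 2) → 0 H
  atom 11: C, bond orders sum to 1 (valence 4) → 3 H
Totals → C:7, H:10, N:2, O:2.

C7H10N2O2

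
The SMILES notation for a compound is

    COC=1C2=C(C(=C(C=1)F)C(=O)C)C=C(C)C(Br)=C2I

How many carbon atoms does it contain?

14

Count every carbon token in the SMILES (each C, including those in ring-closure positions and inside branches).
Carbon count: 14.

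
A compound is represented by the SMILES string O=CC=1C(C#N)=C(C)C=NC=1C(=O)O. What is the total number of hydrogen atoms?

Walk through each heavy atom and fill implicit hydrogens from standard valence (C 4, N 3, O 2, S 2, halogen 1):
  atom 1: O, bond orders sum to 2 (valence 2) → 0 H
  atom 2: C, bond orders sum to 3 (valence 4) → 1 H
  atom 3: C, bond orders sum to 4 (valence 4) → 0 H
  atom 4: C, bond orders sum to 4 (valence 4) → 0 H
  atom 5: C, bond orders sum to 4 (valence 4) → 0 H
  atom 6: N, bond orders sum to 3 (valence 3) → 0 H
  atom 7: C, bond orders sum to 4 (valence 4) → 0 H
  atom 8: C, bond orders sum to 1 (valence 4) → 3 H
  atom 9: C, bond orders sum to 3 (valence 4) → 1 H
  atom 10: N, bond orders sum to 3 (valence 3) → 0 H
  atom 11: C, bond orders sum to 4 (valence 4) → 0 H
  atom 12: C, bond orders sum to 4 (valence 4) → 0 H
  atom 13: O, bond orders sum to 2 (valence 2) → 0 H
  atom 14: O, bond orders sum to 1 (valence 2) → 1 H
Total hydrogens: 6.

6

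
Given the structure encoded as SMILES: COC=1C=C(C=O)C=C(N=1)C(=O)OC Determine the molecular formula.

C9H9NO4

Walk through each heavy atom and fill implicit hydrogens from standard valence (C 4, N 3, O 2, S 2, halogen 1):
  atom 1: C, bond orders sum to 1 (valence 4) → 3 H
  atom 2: O, bond orders sum to 2 (valence 2) → 0 H
  atom 3: C, bond orders sum to 4 (valence 4) → 0 H
  atom 4: C, bond orders sum to 3 (valence 4) → 1 H
  atom 5: C, bond orders sum to 4 (valence 4) → 0 H
  atom 6: C, bond orders sum to 3 (valence 4) → 1 H
  atom 7: O, bond orders sum to 2 (valence 2) → 0 H
  atom 8: C, bond orders sum to 3 (valence 4) → 1 H
  atom 9: C, bond orders sum to 4 (valence 4) → 0 H
  atom 10: N, bond orders sum to 3 (valence 3) → 0 H
  atom 11: C, bond orders sum to 4 (valence 4) → 0 H
  atom 12: O, bond orders sum to 2 (valence 2) → 0 H
  atom 13: O, bond orders sum to 2 (valence 2) → 0 H
  atom 14: C, bond orders sum to 1 (valence 4) → 3 H
Totals → C:9, H:9, N:1, O:4.
In Hill order: C9H9NO4.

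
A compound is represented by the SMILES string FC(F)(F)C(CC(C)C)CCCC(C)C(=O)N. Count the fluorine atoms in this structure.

3

Scan the SMILES for F atoms (remember two-letter symbols like Cl and Br are single atoms).
Fluorine count: 3.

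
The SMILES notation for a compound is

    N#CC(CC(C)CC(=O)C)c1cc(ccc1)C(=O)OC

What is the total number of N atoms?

Scan the SMILES for N atoms (remember two-letter symbols like Cl and Br are single atoms).
Nitrogen count: 1.

1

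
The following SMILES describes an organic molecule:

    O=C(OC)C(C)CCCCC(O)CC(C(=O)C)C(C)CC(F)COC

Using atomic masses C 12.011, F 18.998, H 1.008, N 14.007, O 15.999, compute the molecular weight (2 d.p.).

First, the molecular formula is C19H35FO5 (counting implicit H from valence).
  C: 19 × 12.011 = 228.209
  F: 1 × 18.998 = 18.998
  H: 35 × 1.008 = 35.280
  O: 5 × 15.999 = 79.995
Sum: 19×12.011 + 1×18.998 + 35×1.008 + 5×15.999 = 362.482 → 362.48 g/mol.

362.48 g/mol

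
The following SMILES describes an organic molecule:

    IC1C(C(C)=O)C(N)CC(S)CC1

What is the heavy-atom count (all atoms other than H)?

13

Every atom symbol written in the SMILES (organic subset) is one heavy atom; implicit H are not written.
Heavy atoms by element → C:9, I:1, N:1, O:1, S:1.
Total: 13.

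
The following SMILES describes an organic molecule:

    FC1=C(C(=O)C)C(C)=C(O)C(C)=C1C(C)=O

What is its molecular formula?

Walk through each heavy atom and fill implicit hydrogens from standard valence (C 4, N 3, O 2, S 2, halogen 1):
  atom 1: F (halogen, monovalent) → 0 H
  atom 2: C, bond orders sum to 4 (valence 4) → 0 H
  atom 3: C, bond orders sum to 4 (valence 4) → 0 H
  atom 4: C, bond orders sum to 4 (valence 4) → 0 H
  atom 5: O, bond orders sum to 2 (valence 2) → 0 H
  atom 6: C, bond orders sum to 1 (valence 4) → 3 H
  atom 7: C, bond orders sum to 4 (valence 4) → 0 H
  atom 8: C, bond orders sum to 1 (valence 4) → 3 H
  atom 9: C, bond orders sum to 4 (valence 4) → 0 H
  atom 10: O, bond orders sum to 1 (valence 2) → 1 H
  atom 11: C, bond orders sum to 4 (valence 4) → 0 H
  atom 12: C, bond orders sum to 1 (valence 4) → 3 H
  atom 13: C, bond orders sum to 4 (valence 4) → 0 H
  atom 14: C, bond orders sum to 4 (valence 4) → 0 H
  atom 15: C, bond orders sum to 1 (valence 4) → 3 H
  atom 16: O, bond orders sum to 2 (valence 2) → 0 H
Totals → C:12, H:13, F:1, O:3.

C12H13FO3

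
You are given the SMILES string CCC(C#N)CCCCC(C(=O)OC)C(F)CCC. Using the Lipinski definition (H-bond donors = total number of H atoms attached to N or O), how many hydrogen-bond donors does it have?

0

Donors: find every N or O and count the H atoms it carries.
  atom 5 (N): bond orders sum to 3 → 0 H
  atom 12 (O): bond orders sum to 2 → 0 H
  atom 13 (O): bond orders sum to 2 → 0 H
Lipinski HBD = 0.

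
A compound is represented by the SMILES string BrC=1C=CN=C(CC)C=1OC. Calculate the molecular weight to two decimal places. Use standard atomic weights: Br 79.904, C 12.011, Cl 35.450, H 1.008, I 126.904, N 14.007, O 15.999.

216.08 g/mol

First, the molecular formula is C8H10BrNO (counting implicit H from valence).
  Br: 1 × 79.904 = 79.904
  C: 8 × 12.011 = 96.088
  H: 10 × 1.008 = 10.080
  N: 1 × 14.007 = 14.007
  O: 1 × 15.999 = 15.999
Sum: 1×79.904 + 8×12.011 + 10×1.008 + 1×14.007 + 1×15.999 = 216.078 → 216.08 g/mol.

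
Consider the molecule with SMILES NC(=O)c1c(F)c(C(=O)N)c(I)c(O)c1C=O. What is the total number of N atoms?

2

Scan the SMILES for N atoms (remember two-letter symbols like Cl and Br are single atoms).
Nitrogen count: 2.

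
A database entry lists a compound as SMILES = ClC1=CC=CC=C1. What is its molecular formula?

Walk through each heavy atom and fill implicit hydrogens from standard valence (C 4, N 3, O 2, S 2, halogen 1):
  atom 1: Cl (halogen, monovalent) → 0 H
  atom 2: C, bond orders sum to 4 (valence 4) → 0 H
  atom 3: C, bond orders sum to 3 (valence 4) → 1 H
  atom 4: C, bond orders sum to 3 (valence 4) → 1 H
  atom 5: C, bond orders sum to 3 (valence 4) → 1 H
  atom 6: C, bond orders sum to 3 (valence 4) → 1 H
  atom 7: C, bond orders sum to 3 (valence 4) → 1 H
Totals → C:6, H:5, Cl:1.
In Hill order: C6H5Cl.

C6H5Cl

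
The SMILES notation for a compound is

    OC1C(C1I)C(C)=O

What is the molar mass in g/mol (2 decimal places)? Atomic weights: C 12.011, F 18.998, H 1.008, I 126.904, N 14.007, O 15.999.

First, the molecular formula is C5H7IO2 (counting implicit H from valence).
  C: 5 × 12.011 = 60.055
  H: 7 × 1.008 = 7.056
  I: 1 × 126.904 = 126.904
  O: 2 × 15.999 = 31.998
Sum: 5×12.011 + 7×1.008 + 1×126.904 + 2×15.999 = 226.013 → 226.01 g/mol.

226.01 g/mol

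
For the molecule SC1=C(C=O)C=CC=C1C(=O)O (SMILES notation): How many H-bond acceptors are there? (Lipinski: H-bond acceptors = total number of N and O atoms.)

N atoms: 0; O atoms: 3.
Lipinski HBA = 0 + 3 = 3.

3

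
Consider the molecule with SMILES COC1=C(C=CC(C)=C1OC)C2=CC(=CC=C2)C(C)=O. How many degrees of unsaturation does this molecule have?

9

Degree of unsaturation = (number of rings) + (number of π bonds).
Ring closures in the SMILES: 2.
π bonds: 7 double bonds (each 1 DoU) → 7 DoU from unsaturation.
Total DoU = 2 + 7 = 9.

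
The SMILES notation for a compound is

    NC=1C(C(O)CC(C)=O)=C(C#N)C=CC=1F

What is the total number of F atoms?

1

Scan the SMILES for F atoms (remember two-letter symbols like Cl and Br are single atoms).
Fluorine count: 1.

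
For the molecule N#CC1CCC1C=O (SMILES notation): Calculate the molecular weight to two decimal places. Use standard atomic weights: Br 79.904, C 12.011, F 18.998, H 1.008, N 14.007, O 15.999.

First, the molecular formula is C6H7NO (counting implicit H from valence).
  C: 6 × 12.011 = 72.066
  H: 7 × 1.008 = 7.056
  N: 1 × 14.007 = 14.007
  O: 1 × 15.999 = 15.999
Sum: 6×12.011 + 7×1.008 + 1×14.007 + 1×15.999 = 109.128 → 109.13 g/mol.

109.13 g/mol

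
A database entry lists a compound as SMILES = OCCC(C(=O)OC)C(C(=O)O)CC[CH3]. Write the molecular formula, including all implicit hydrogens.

Walk through each heavy atom and fill implicit hydrogens from standard valence (C 4, N 3, O 2, S 2, halogen 1):
  atom 1: O, bond orders sum to 1 (valence 2) → 1 H
  atom 2: C, bond orders sum to 2 (valence 4) → 2 H
  atom 3: C, bond orders sum to 2 (valence 4) → 2 H
  atom 4: C, bond orders sum to 3 (valence 4) → 1 H
  atom 5: C, bond orders sum to 4 (valence 4) → 0 H
  atom 6: O, bond orders sum to 2 (valence 2) → 0 H
  atom 7: O, bond orders sum to 2 (valence 2) → 0 H
  atom 8: C, bond orders sum to 1 (valence 4) → 3 H
  atom 9: C, bond orders sum to 3 (valence 4) → 1 H
  atom 10: C, bond orders sum to 4 (valence 4) → 0 H
  atom 11: O, bond orders sum to 2 (valence 2) → 0 H
  atom 12: O, bond orders sum to 1 (valence 2) → 1 H
  atom 13: C, bond orders sum to 2 (valence 4) → 2 H
  atom 14: C, bond orders sum to 2 (valence 4) → 2 H
  atom 15: C with explicit H count 3
Totals → C:10, H:18, O:5.
In Hill order: C10H18O5.

C10H18O5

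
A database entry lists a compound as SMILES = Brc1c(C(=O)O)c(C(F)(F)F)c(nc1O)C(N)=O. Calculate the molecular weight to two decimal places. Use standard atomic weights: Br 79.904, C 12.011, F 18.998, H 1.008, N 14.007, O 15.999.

329.03 g/mol

First, the molecular formula is C8H4BrF3N2O4 (counting implicit H from valence).
  Br: 1 × 79.904 = 79.904
  C: 8 × 12.011 = 96.088
  F: 3 × 18.998 = 56.994
  H: 4 × 1.008 = 4.032
  N: 2 × 14.007 = 28.014
  O: 4 × 15.999 = 63.996
Sum: 1×79.904 + 8×12.011 + 3×18.998 + 4×1.008 + 2×14.007 + 4×15.999 = 329.028 → 329.03 g/mol.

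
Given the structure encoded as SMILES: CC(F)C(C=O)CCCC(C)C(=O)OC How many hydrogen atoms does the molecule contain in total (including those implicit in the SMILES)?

19

Walk through each heavy atom and fill implicit hydrogens from standard valence (C 4, N 3, O 2, S 2, halogen 1):
  atom 1: C, bond orders sum to 1 (valence 4) → 3 H
  atom 2: C, bond orders sum to 3 (valence 4) → 1 H
  atom 3: F (halogen, monovalent) → 0 H
  atom 4: C, bond orders sum to 3 (valence 4) → 1 H
  atom 5: C, bond orders sum to 3 (valence 4) → 1 H
  atom 6: O, bond orders sum to 2 (valence 2) → 0 H
  atom 7: C, bond orders sum to 2 (valence 4) → 2 H
  atom 8: C, bond orders sum to 2 (valence 4) → 2 H
  atom 9: C, bond orders sum to 2 (valence 4) → 2 H
  atom 10: C, bond orders sum to 3 (valence 4) → 1 H
  atom 11: C, bond orders sum to 1 (valence 4) → 3 H
  atom 12: C, bond orders sum to 4 (valence 4) → 0 H
  atom 13: O, bond orders sum to 2 (valence 2) → 0 H
  atom 14: O, bond orders sum to 2 (valence 2) → 0 H
  atom 15: C, bond orders sum to 1 (valence 4) → 3 H
Total hydrogens: 19.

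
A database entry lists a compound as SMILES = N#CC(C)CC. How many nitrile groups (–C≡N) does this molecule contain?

1

The nitrile motif appears at heavy-atom position 2 in the SMILES.
Nitrile count: 1.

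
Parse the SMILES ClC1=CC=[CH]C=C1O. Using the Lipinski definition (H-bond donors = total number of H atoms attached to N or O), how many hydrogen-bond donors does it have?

1

Donors: find every N or O and count the H atoms it carries.
  atom 8 (O): bond orders sum to 1 → 1 H
Lipinski HBD = 1.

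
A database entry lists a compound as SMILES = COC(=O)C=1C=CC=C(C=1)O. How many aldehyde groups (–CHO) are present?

Scan the SMILES for the aldehyde motif — none present.
Groups that are present: 1 ester, 1 hydroxyl.

0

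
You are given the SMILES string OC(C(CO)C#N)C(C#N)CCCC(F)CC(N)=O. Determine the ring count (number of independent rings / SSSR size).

0

In SMILES, each pair of matching ring-closure digits denotes one ring-closing bond; the number of such bonds equals the number of independent rings.
Ring-closure bonds here: 0.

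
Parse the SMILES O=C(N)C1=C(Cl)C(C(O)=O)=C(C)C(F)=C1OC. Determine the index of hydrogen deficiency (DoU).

Degree of unsaturation = (number of rings) + (number of π bonds).
Ring closures in the SMILES: 1.
π bonds: 5 double bonds (each 1 DoU) → 5 DoU from unsaturation.
Total DoU = 1 + 5 = 6.

6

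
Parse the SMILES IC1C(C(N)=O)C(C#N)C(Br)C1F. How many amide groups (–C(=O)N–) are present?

The amide motif appears at heavy-atom position 4 in the SMILES.
Other groups present: 1 nitrile.
Amide count: 1.

1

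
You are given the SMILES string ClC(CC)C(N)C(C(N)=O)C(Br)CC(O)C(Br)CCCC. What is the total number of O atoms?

2

Scan the SMILES for O atoms (remember two-letter symbols like Cl and Br are single atoms).
Oxygen count: 2.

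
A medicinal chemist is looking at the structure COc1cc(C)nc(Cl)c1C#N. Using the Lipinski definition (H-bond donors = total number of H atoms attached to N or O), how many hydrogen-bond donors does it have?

0

Donors: find every N or O and count the H atoms it carries.
  atom 2 (O): bond orders sum to 2 → 0 H
  atom 7 (N): bond orders sum to 3 → 0 H
  atom 12 (N): bond orders sum to 3 → 0 H
Lipinski HBD = 0.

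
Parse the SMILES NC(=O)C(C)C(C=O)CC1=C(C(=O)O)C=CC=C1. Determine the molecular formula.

C13H15NO4

Walk through each heavy atom and fill implicit hydrogens from standard valence (C 4, N 3, O 2, S 2, halogen 1):
  atom 1: N, bond orders sum to 1 (valence 3) → 2 H
  atom 2: C, bond orders sum to 4 (valence 4) → 0 H
  atom 3: O, bond orders sum to 2 (valence 2) → 0 H
  atom 4: C, bond orders sum to 3 (valence 4) → 1 H
  atom 5: C, bond orders sum to 1 (valence 4) → 3 H
  atom 6: C, bond orders sum to 3 (valence 4) → 1 H
  atom 7: C, bond orders sum to 3 (valence 4) → 1 H
  atom 8: O, bond orders sum to 2 (valence 2) → 0 H
  atom 9: C, bond orders sum to 2 (valence 4) → 2 H
  atom 10: C, bond orders sum to 4 (valence 4) → 0 H
  atom 11: C, bond orders sum to 4 (valence 4) → 0 H
  atom 12: C, bond orders sum to 4 (valence 4) → 0 H
  atom 13: O, bond orders sum to 2 (valence 2) → 0 H
  atom 14: O, bond orders sum to 1 (valence 2) → 1 H
  atom 15: C, bond orders sum to 3 (valence 4) → 1 H
  atom 16: C, bond orders sum to 3 (valence 4) → 1 H
  atom 17: C, bond orders sum to 3 (valence 4) → 1 H
  atom 18: C, bond orders sum to 3 (valence 4) → 1 H
Totals → C:13, H:15, N:1, O:4.
In Hill order: C13H15NO4.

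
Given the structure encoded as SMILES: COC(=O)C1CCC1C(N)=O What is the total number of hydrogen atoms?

Walk through each heavy atom and fill implicit hydrogens from standard valence (C 4, N 3, O 2, S 2, halogen 1):
  atom 1: C, bond orders sum to 1 (valence 4) → 3 H
  atom 2: O, bond orders sum to 2 (valence 2) → 0 H
  atom 3: C, bond orders sum to 4 (valence 4) → 0 H
  atom 4: O, bond orders sum to 2 (valence 2) → 0 H
  atom 5: C, bond orders sum to 3 (valence 4) → 1 H
  atom 6: C, bond orders sum to 2 (valence 4) → 2 H
  atom 7: C, bond orders sum to 2 (valence 4) → 2 H
  atom 8: C, bond orders sum to 3 (valence 4) → 1 H
  atom 9: C, bond orders sum to 4 (valence 4) → 0 H
  atom 10: N, bond orders sum to 1 (valence 3) → 2 H
  atom 11: O, bond orders sum to 2 (valence 2) → 0 H
Total hydrogens: 11.

11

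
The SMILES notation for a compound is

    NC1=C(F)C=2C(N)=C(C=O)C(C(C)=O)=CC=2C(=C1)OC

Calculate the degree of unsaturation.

9

Degree of unsaturation = (number of rings) + (number of π bonds).
Ring closures in the SMILES: 2.
π bonds: 7 double bonds (each 1 DoU) → 7 DoU from unsaturation.
Total DoU = 2 + 7 = 9.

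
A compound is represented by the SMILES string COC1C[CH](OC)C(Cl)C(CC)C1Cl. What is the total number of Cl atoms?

Scan the SMILES for Cl atoms (remember two-letter symbols like Cl and Br are single atoms).
Chlorine count: 2.

2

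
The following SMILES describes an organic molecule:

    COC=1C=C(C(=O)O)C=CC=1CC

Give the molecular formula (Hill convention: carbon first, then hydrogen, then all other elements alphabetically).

C10H12O3

Walk through each heavy atom and fill implicit hydrogens from standard valence (C 4, N 3, O 2, S 2, halogen 1):
  atom 1: C, bond orders sum to 1 (valence 4) → 3 H
  atom 2: O, bond orders sum to 2 (valence 2) → 0 H
  atom 3: C, bond orders sum to 4 (valence 4) → 0 H
  atom 4: C, bond orders sum to 3 (valence 4) → 1 H
  atom 5: C, bond orders sum to 4 (valence 4) → 0 H
  atom 6: C, bond orders sum to 4 (valence 4) → 0 H
  atom 7: O, bond orders sum to 2 (valence 2) → 0 H
  atom 8: O, bond orders sum to 1 (valence 2) → 1 H
  atom 9: C, bond orders sum to 3 (valence 4) → 1 H
  atom 10: C, bond orders sum to 3 (valence 4) → 1 H
  atom 11: C, bond orders sum to 4 (valence 4) → 0 H
  atom 12: C, bond orders sum to 2 (valence 4) → 2 H
  atom 13: C, bond orders sum to 1 (valence 4) → 3 H
Totals → C:10, H:12, O:3.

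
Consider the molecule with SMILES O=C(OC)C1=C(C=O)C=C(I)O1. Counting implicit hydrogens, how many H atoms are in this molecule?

Walk through each heavy atom and fill implicit hydrogens from standard valence (C 4, N 3, O 2, S 2, halogen 1):
  atom 1: O, bond orders sum to 2 (valence 2) → 0 H
  atom 2: C, bond orders sum to 4 (valence 4) → 0 H
  atom 3: O, bond orders sum to 2 (valence 2) → 0 H
  atom 4: C, bond orders sum to 1 (valence 4) → 3 H
  atom 5: C, bond orders sum to 4 (valence 4) → 0 H
  atom 6: C, bond orders sum to 4 (valence 4) → 0 H
  atom 7: C, bond orders sum to 3 (valence 4) → 1 H
  atom 8: O, bond orders sum to 2 (valence 2) → 0 H
  atom 9: C, bond orders sum to 3 (valence 4) → 1 H
  atom 10: C, bond orders sum to 4 (valence 4) → 0 H
  atom 11: I (halogen, monovalent) → 0 H
  atom 12: O, bond orders sum to 2 (valence 2) → 0 H
Total hydrogens: 5.

5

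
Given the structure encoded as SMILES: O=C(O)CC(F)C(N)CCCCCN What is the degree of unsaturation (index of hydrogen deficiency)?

Degree of unsaturation = (number of rings) + (number of π bonds).
Ring closures in the SMILES: 0.
π bonds: 1 double bond (each 1 DoU) → 1 DoU from unsaturation.
Total DoU = 0 + 1 = 1.

1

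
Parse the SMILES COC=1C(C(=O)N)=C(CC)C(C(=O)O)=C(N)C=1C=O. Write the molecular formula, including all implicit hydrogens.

Walk through each heavy atom and fill implicit hydrogens from standard valence (C 4, N 3, O 2, S 2, halogen 1):
  atom 1: C, bond orders sum to 1 (valence 4) → 3 H
  atom 2: O, bond orders sum to 2 (valence 2) → 0 H
  atom 3: C, bond orders sum to 4 (valence 4) → 0 H
  atom 4: C, bond orders sum to 4 (valence 4) → 0 H
  atom 5: C, bond orders sum to 4 (valence 4) → 0 H
  atom 6: O, bond orders sum to 2 (valence 2) → 0 H
  atom 7: N, bond orders sum to 1 (valence 3) → 2 H
  atom 8: C, bond orders sum to 4 (valence 4) → 0 H
  atom 9: C, bond orders sum to 2 (valence 4) → 2 H
  atom 10: C, bond orders sum to 1 (valence 4) → 3 H
  atom 11: C, bond orders sum to 4 (valence 4) → 0 H
  atom 12: C, bond orders sum to 4 (valence 4) → 0 H
  atom 13: O, bond orders sum to 2 (valence 2) → 0 H
  atom 14: O, bond orders sum to 1 (valence 2) → 1 H
  atom 15: C, bond orders sum to 4 (valence 4) → 0 H
  atom 16: N, bond orders sum to 1 (valence 3) → 2 H
  atom 17: C, bond orders sum to 4 (valence 4) → 0 H
  atom 18: C, bond orders sum to 3 (valence 4) → 1 H
  atom 19: O, bond orders sum to 2 (valence 2) → 0 H
Totals → C:12, H:14, N:2, O:5.
In Hill order: C12H14N2O5.

C12H14N2O5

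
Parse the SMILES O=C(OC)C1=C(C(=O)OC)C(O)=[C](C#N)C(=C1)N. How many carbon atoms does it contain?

Count every carbon token in the SMILES (each C, including those in ring-closure positions and inside branches).
Carbon count: 11.

11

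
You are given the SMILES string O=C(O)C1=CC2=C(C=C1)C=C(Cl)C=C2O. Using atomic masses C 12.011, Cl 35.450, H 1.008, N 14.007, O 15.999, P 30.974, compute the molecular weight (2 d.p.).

First, the molecular formula is C11H7ClO3 (counting implicit H from valence).
  C: 11 × 12.011 = 132.121
  Cl: 1 × 35.450 = 35.450
  H: 7 × 1.008 = 7.056
  O: 3 × 15.999 = 47.997
Sum: 11×12.011 + 1×35.450 + 7×1.008 + 3×15.999 = 222.624 → 222.62 g/mol.

222.62 g/mol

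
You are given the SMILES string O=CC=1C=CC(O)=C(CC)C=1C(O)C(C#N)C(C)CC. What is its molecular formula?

C16H21NO3

Walk through each heavy atom and fill implicit hydrogens from standard valence (C 4, N 3, O 2, S 2, halogen 1):
  atom 1: O, bond orders sum to 2 (valence 2) → 0 H
  atom 2: C, bond orders sum to 3 (valence 4) → 1 H
  atom 3: C, bond orders sum to 4 (valence 4) → 0 H
  atom 4: C, bond orders sum to 3 (valence 4) → 1 H
  atom 5: C, bond orders sum to 3 (valence 4) → 1 H
  atom 6: C, bond orders sum to 4 (valence 4) → 0 H
  atom 7: O, bond orders sum to 1 (valence 2) → 1 H
  atom 8: C, bond orders sum to 4 (valence 4) → 0 H
  atom 9: C, bond orders sum to 2 (valence 4) → 2 H
  atom 10: C, bond orders sum to 1 (valence 4) → 3 H
  atom 11: C, bond orders sum to 4 (valence 4) → 0 H
  atom 12: C, bond orders sum to 3 (valence 4) → 1 H
  atom 13: O, bond orders sum to 1 (valence 2) → 1 H
  atom 14: C, bond orders sum to 3 (valence 4) → 1 H
  atom 15: C, bond orders sum to 4 (valence 4) → 0 H
  atom 16: N, bond orders sum to 3 (valence 3) → 0 H
  atom 17: C, bond orders sum to 3 (valence 4) → 1 H
  atom 18: C, bond orders sum to 1 (valence 4) → 3 H
  atom 19: C, bond orders sum to 2 (valence 4) → 2 H
  atom 20: C, bond orders sum to 1 (valence 4) → 3 H
Totals → C:16, H:21, N:1, O:3.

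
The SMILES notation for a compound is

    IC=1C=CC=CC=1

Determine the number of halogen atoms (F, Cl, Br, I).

1

Halogen atoms appear at heavy-atom position 1 (1×I).
Halogen count: 1.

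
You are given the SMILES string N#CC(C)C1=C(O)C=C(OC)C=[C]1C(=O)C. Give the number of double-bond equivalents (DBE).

Degree of unsaturation = (number of rings) + (number of π bonds).
Ring closures in the SMILES: 1.
π bonds: 4 double bonds (each 1 DoU), 1 triple bond (each 2 DoU) → 6 DoU from unsaturation.
Total DoU = 1 + 6 = 7.

7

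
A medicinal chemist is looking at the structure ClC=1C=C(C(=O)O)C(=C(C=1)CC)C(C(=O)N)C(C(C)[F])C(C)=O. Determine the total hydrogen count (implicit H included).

Walk through each heavy atom and fill implicit hydrogens from standard valence (C 4, N 3, O 2, S 2, halogen 1):
  atom 1: Cl (halogen, monovalent) → 0 H
  atom 2: C, bond orders sum to 4 (valence 4) → 0 H
  atom 3: C, bond orders sum to 3 (valence 4) → 1 H
  atom 4: C, bond orders sum to 4 (valence 4) → 0 H
  atom 5: C, bond orders sum to 4 (valence 4) → 0 H
  atom 6: O, bond orders sum to 2 (valence 2) → 0 H
  atom 7: O, bond orders sum to 1 (valence 2) → 1 H
  atom 8: C, bond orders sum to 4 (valence 4) → 0 H
  atom 9: C, bond orders sum to 4 (valence 4) → 0 H
  atom 10: C, bond orders sum to 3 (valence 4) → 1 H
  atom 11: C, bond orders sum to 2 (valence 4) → 2 H
  atom 12: C, bond orders sum to 1 (valence 4) → 3 H
  atom 13: C, bond orders sum to 3 (valence 4) → 1 H
  atom 14: C, bond orders sum to 4 (valence 4) → 0 H
  atom 15: O, bond orders sum to 2 (valence 2) → 0 H
  atom 16: N, bond orders sum to 1 (valence 3) → 2 H
  atom 17: C, bond orders sum to 3 (valence 4) → 1 H
  atom 18: C, bond orders sum to 3 (valence 4) → 1 H
  atom 19: C, bond orders sum to 1 (valence 4) → 3 H
  atom 20: F with explicit H count 0
  atom 21: C, bond orders sum to 4 (valence 4) → 0 H
  atom 22: C, bond orders sum to 1 (valence 4) → 3 H
  atom 23: O, bond orders sum to 2 (valence 2) → 0 H
Total hydrogens: 19.

19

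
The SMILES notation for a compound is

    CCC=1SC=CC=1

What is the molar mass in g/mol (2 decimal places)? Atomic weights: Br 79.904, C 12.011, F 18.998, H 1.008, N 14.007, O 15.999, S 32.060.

112.19 g/mol

First, the molecular formula is C6H8S (counting implicit H from valence).
  C: 6 × 12.011 = 72.066
  H: 8 × 1.008 = 8.064
  S: 1 × 32.060 = 32.060
Sum: 6×12.011 + 8×1.008 + 1×32.060 = 112.190 → 112.19 g/mol.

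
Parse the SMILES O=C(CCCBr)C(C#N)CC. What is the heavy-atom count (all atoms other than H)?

Every atom symbol written in the SMILES (organic subset) is one heavy atom; implicit H are not written.
Heavy atoms by element → Br:1, C:8, N:1, O:1.
Total: 11.

11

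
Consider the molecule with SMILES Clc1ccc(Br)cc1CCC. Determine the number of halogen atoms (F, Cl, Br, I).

Halogen atoms appear at heavy-atom positions 1, 6 (1×Br, 1×Cl).
Halogen count: 2.

2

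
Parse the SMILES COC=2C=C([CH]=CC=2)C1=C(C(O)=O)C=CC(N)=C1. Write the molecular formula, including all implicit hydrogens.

Walk through each heavy atom and fill implicit hydrogens from standard valence (C 4, N 3, O 2, S 2, halogen 1):
  atom 1: C, bond orders sum to 1 (valence 4) → 3 H
  atom 2: O, bond orders sum to 2 (valence 2) → 0 H
  atom 3: C, bond orders sum to 4 (valence 4) → 0 H
  atom 4: C, bond orders sum to 3 (valence 4) → 1 H
  atom 5: C, bond orders sum to 4 (valence 4) → 0 H
  atom 6: C with explicit H count 1
  atom 7: C, bond orders sum to 3 (valence 4) → 1 H
  atom 8: C, bond orders sum to 3 (valence 4) → 1 H
  atom 9: C, bond orders sum to 4 (valence 4) → 0 H
  atom 10: C, bond orders sum to 4 (valence 4) → 0 H
  atom 11: C, bond orders sum to 4 (valence 4) → 0 H
  atom 12: O, bond orders sum to 1 (valence 2) → 1 H
  atom 13: O, bond orders sum to 2 (valence 2) → 0 H
  atom 14: C, bond orders sum to 3 (valence 4) → 1 H
  atom 15: C, bond orders sum to 3 (valence 4) → 1 H
  atom 16: C, bond orders sum to 4 (valence 4) → 0 H
  atom 17: N, bond orders sum to 1 (valence 3) → 2 H
  atom 18: C, bond orders sum to 3 (valence 4) → 1 H
Totals → C:14, H:13, N:1, O:3.
In Hill order: C14H13NO3.

C14H13NO3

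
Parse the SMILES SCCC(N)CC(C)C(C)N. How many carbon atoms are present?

Count every carbon token in the SMILES (each C, including those in ring-closure positions and inside branches).
Carbon count: 8.

8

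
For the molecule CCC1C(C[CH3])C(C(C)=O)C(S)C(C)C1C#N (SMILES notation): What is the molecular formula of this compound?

C14H23NOS

Walk through each heavy atom and fill implicit hydrogens from standard valence (C 4, N 3, O 2, S 2, halogen 1):
  atom 1: C, bond orders sum to 1 (valence 4) → 3 H
  atom 2: C, bond orders sum to 2 (valence 4) → 2 H
  atom 3: C, bond orders sum to 3 (valence 4) → 1 H
  atom 4: C, bond orders sum to 3 (valence 4) → 1 H
  atom 5: C, bond orders sum to 2 (valence 4) → 2 H
  atom 6: C with explicit H count 3
  atom 7: C, bond orders sum to 3 (valence 4) → 1 H
  atom 8: C, bond orders sum to 4 (valence 4) → 0 H
  atom 9: C, bond orders sum to 1 (valence 4) → 3 H
  atom 10: O, bond orders sum to 2 (valence 2) → 0 H
  atom 11: C, bond orders sum to 3 (valence 4) → 1 H
  atom 12: S, bond orders sum to 1 (valence 2) → 1 H
  atom 13: C, bond orders sum to 3 (valence 4) → 1 H
  atom 14: C, bond orders sum to 1 (valence 4) → 3 H
  atom 15: C, bond orders sum to 3 (valence 4) → 1 H
  atom 16: C, bond orders sum to 4 (valence 4) → 0 H
  atom 17: N, bond orders sum to 3 (valence 3) → 0 H
Totals → C:14, H:23, N:1, O:1, S:1.
In Hill order: C14H23NOS.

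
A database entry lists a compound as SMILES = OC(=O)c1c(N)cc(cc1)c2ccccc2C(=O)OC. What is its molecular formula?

C15H13NO4

Walk through each heavy atom and fill implicit hydrogens from standard valence (C 4, N 3, O 2, S 2, halogen 1); for lowercase aromatic atoms, an aromatic c carries 1 H when it has two neighbours and 0 H with three, and aromatic n carries 0 H:
  atom 1: O, bond orders sum to 1 (valence 2) → 1 H
  atom 2: C, bond orders sum to 4 (valence 4) → 0 H
  atom 3: O, bond orders sum to 2 (valence 2) → 0 H
  atom 4: aromatic c, 3 neighbours → 0 H
  atom 5: aromatic c, 3 neighbours → 0 H
  atom 6: N, bond orders sum to 1 (valence 3) → 2 H
  atom 7: aromatic c, 2 neighbours → 1 H
  atom 8: aromatic c, 3 neighbours → 0 H
  atom 9: aromatic c, 2 neighbours → 1 H
  atom 10: aromatic c, 2 neighbours → 1 H
  atom 11: aromatic c, 3 neighbours → 0 H
  atom 12: aromatic c, 2 neighbours → 1 H
  atom 13: aromatic c, 2 neighbours → 1 H
  atom 14: aromatic c, 2 neighbours → 1 H
  atom 15: aromatic c, 2 neighbours → 1 H
  atom 16: aromatic c, 3 neighbours → 0 H
  atom 17: C, bond orders sum to 4 (valence 4) → 0 H
  atom 18: O, bond orders sum to 2 (valence 2) → 0 H
  atom 19: O, bond orders sum to 2 (valence 2) → 0 H
  atom 20: C, bond orders sum to 1 (valence 4) → 3 H
Totals → C:15, H:13, N:1, O:4.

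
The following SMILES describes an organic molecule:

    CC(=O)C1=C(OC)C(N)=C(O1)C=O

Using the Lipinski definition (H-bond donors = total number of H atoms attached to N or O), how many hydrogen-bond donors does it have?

2

Donors: find every N or O and count the H atoms it carries.
  atom 3 (O): bond orders sum to 2 → 0 H
  atom 6 (O): bond orders sum to 2 → 0 H
  atom 9 (N): bond orders sum to 1 → 2 H
  atom 11 (O): bond orders sum to 2 → 0 H
  atom 13 (O): bond orders sum to 2 → 0 H
Lipinski HBD = 2.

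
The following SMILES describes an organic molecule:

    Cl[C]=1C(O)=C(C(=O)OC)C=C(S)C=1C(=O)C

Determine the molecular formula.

C10H9ClO4S

Walk through each heavy atom and fill implicit hydrogens from standard valence (C 4, N 3, O 2, S 2, halogen 1):
  atom 1: Cl (halogen, monovalent) → 0 H
  atom 2: C with explicit H count 0
  atom 3: C, bond orders sum to 4 (valence 4) → 0 H
  atom 4: O, bond orders sum to 1 (valence 2) → 1 H
  atom 5: C, bond orders sum to 4 (valence 4) → 0 H
  atom 6: C, bond orders sum to 4 (valence 4) → 0 H
  atom 7: O, bond orders sum to 2 (valence 2) → 0 H
  atom 8: O, bond orders sum to 2 (valence 2) → 0 H
  atom 9: C, bond orders sum to 1 (valence 4) → 3 H
  atom 10: C, bond orders sum to 3 (valence 4) → 1 H
  atom 11: C, bond orders sum to 4 (valence 4) → 0 H
  atom 12: S, bond orders sum to 1 (valence 2) → 1 H
  atom 13: C, bond orders sum to 4 (valence 4) → 0 H
  atom 14: C, bond orders sum to 4 (valence 4) → 0 H
  atom 15: O, bond orders sum to 2 (valence 2) → 0 H
  atom 16: C, bond orders sum to 1 (valence 4) → 3 H
Totals → C:10, H:9, Cl:1, O:4, S:1.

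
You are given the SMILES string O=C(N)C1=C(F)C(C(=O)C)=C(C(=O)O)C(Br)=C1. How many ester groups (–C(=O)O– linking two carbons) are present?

Scan the SMILES for the ester motif — none present.
Groups that are present: 1 amide, 1 carboxylic acid, 1 ketone.

0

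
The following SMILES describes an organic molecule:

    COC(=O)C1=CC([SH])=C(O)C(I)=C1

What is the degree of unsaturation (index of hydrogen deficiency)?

5

Molecular formula: C8H7IO3S.
DoU = (2C + 2 + N − H − X) / 2, where X is the halogen count and O/S are ignored.
    = (2·8 + 2 + 0 − 7 − 1) / 2 = 10 / 2 = 5.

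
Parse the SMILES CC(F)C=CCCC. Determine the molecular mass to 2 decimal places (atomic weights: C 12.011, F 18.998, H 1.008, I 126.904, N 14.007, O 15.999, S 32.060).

116.18 g/mol

First, the molecular formula is C7H13F (counting implicit H from valence).
  C: 7 × 12.011 = 84.077
  F: 1 × 18.998 = 18.998
  H: 13 × 1.008 = 13.104
Sum: 7×12.011 + 1×18.998 + 13×1.008 = 116.179 → 116.18 g/mol.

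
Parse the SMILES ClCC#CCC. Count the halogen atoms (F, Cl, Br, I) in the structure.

1

Halogen atoms appear at heavy-atom position 1 (1×Cl).
Other groups present: 1 alkyne.
Halogen count: 1.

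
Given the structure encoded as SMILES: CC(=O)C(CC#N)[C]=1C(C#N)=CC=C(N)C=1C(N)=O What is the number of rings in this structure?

1

In SMILES, each pair of matching ring-closure digits denotes one ring-closing bond; the number of such bonds equals the number of independent rings.
Ring-closure bonds here: 1.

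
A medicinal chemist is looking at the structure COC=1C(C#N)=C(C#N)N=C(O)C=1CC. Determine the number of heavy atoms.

Every atom symbol written in the SMILES (organic subset) is one heavy atom; implicit H are not written.
Heavy atoms by element → C:10, N:3, O:2.
Total: 15.

15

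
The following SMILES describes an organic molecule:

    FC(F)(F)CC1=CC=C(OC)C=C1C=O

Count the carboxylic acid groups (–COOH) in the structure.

0

Scan the SMILES for the carboxylic acid motif — none present.
Groups that are present: 1 aldehyde, 1 ether.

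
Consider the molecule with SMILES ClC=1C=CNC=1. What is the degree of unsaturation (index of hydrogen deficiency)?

3

Molecular formula: C4H4ClN.
DoU = (2C + 2 + N − H − X) / 2, where X is the halogen count and O/S are ignored.
    = (2·4 + 2 + 1 − 4 − 1) / 2 = 6 / 2 = 3.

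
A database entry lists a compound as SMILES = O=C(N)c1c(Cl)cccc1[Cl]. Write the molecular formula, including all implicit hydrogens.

Walk through each heavy atom and fill implicit hydrogens from standard valence (C 4, N 3, O 2, S 2, halogen 1); for lowercase aromatic atoms, an aromatic c carries 1 H when it has two neighbours and 0 H with three, and aromatic n carries 0 H:
  atom 1: O, bond orders sum to 2 (valence 2) → 0 H
  atom 2: C, bond orders sum to 4 (valence 4) → 0 H
  atom 3: N, bond orders sum to 1 (valence 3) → 2 H
  atom 4: aromatic c, 3 neighbours → 0 H
  atom 5: aromatic c, 3 neighbours → 0 H
  atom 6: Cl (halogen, monovalent) → 0 H
  atom 7: aromatic c, 2 neighbours → 1 H
  atom 8: aromatic c, 2 neighbours → 1 H
  atom 9: aromatic c, 2 neighbours → 1 H
  atom 10: aromatic c, 3 neighbours → 0 H
  atom 11: Cl with explicit H count 0
Totals → C:7, H:5, Cl:2, N:1, O:1.

C7H5Cl2NO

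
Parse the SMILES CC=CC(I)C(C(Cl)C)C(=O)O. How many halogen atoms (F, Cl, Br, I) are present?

2

Halogen atoms appear at heavy-atom positions 5, 8 (1×Cl, 1×I).
Other groups present: 1 alkene, 1 carboxylic acid.
Halogen count: 2.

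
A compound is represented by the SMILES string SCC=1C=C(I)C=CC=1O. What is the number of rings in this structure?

1

In SMILES, each pair of matching ring-closure digits denotes one ring-closing bond; the number of such bonds equals the number of independent rings.
Ring-closure bonds here: 1.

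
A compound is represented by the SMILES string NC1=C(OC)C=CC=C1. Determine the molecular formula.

Walk through each heavy atom and fill implicit hydrogens from standard valence (C 4, N 3, O 2, S 2, halogen 1):
  atom 1: N, bond orders sum to 1 (valence 3) → 2 H
  atom 2: C, bond orders sum to 4 (valence 4) → 0 H
  atom 3: C, bond orders sum to 4 (valence 4) → 0 H
  atom 4: O, bond orders sum to 2 (valence 2) → 0 H
  atom 5: C, bond orders sum to 1 (valence 4) → 3 H
  atom 6: C, bond orders sum to 3 (valence 4) → 1 H
  atom 7: C, bond orders sum to 3 (valence 4) → 1 H
  atom 8: C, bond orders sum to 3 (valence 4) → 1 H
  atom 9: C, bond orders sum to 3 (valence 4) → 1 H
Totals → C:7, H:9, N:1, O:1.

C7H9NO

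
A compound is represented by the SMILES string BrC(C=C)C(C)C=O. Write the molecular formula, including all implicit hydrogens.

C6H9BrO

Walk through each heavy atom and fill implicit hydrogens from standard valence (C 4, N 3, O 2, S 2, halogen 1):
  atom 1: Br (halogen, monovalent) → 0 H
  atom 2: C, bond orders sum to 3 (valence 4) → 1 H
  atom 3: C, bond orders sum to 3 (valence 4) → 1 H
  atom 4: C, bond orders sum to 2 (valence 4) → 2 H
  atom 5: C, bond orders sum to 3 (valence 4) → 1 H
  atom 6: C, bond orders sum to 1 (valence 4) → 3 H
  atom 7: C, bond orders sum to 3 (valence 4) → 1 H
  atom 8: O, bond orders sum to 2 (valence 2) → 0 H
Totals → C:6, H:9, Br:1, O:1.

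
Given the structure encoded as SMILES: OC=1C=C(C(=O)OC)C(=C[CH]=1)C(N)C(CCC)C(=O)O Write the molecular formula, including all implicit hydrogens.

C14H19NO5

Walk through each heavy atom and fill implicit hydrogens from standard valence (C 4, N 3, O 2, S 2, halogen 1):
  atom 1: O, bond orders sum to 1 (valence 2) → 1 H
  atom 2: C, bond orders sum to 4 (valence 4) → 0 H
  atom 3: C, bond orders sum to 3 (valence 4) → 1 H
  atom 4: C, bond orders sum to 4 (valence 4) → 0 H
  atom 5: C, bond orders sum to 4 (valence 4) → 0 H
  atom 6: O, bond orders sum to 2 (valence 2) → 0 H
  atom 7: O, bond orders sum to 2 (valence 2) → 0 H
  atom 8: C, bond orders sum to 1 (valence 4) → 3 H
  atom 9: C, bond orders sum to 4 (valence 4) → 0 H
  atom 10: C, bond orders sum to 3 (valence 4) → 1 H
  atom 11: C with explicit H count 1
  atom 12: C, bond orders sum to 3 (valence 4) → 1 H
  atom 13: N, bond orders sum to 1 (valence 3) → 2 H
  atom 14: C, bond orders sum to 3 (valence 4) → 1 H
  atom 15: C, bond orders sum to 2 (valence 4) → 2 H
  atom 16: C, bond orders sum to 2 (valence 4) → 2 H
  atom 17: C, bond orders sum to 1 (valence 4) → 3 H
  atom 18: C, bond orders sum to 4 (valence 4) → 0 H
  atom 19: O, bond orders sum to 2 (valence 2) → 0 H
  atom 20: O, bond orders sum to 1 (valence 2) → 1 H
Totals → C:14, H:19, N:1, O:5.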